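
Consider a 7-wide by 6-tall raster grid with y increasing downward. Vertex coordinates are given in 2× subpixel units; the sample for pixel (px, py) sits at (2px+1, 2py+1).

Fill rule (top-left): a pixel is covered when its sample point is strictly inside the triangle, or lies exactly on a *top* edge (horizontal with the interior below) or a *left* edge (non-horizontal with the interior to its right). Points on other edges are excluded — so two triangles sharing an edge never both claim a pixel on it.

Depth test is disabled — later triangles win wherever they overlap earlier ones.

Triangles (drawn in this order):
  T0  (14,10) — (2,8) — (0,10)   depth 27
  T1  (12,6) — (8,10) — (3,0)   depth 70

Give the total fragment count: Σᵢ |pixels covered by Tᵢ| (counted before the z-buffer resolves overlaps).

T0:
  2·area = 28  (B↔C swapped to make it positive)
  edge (14, 10)→(0, 10): d=(-14,0) right/bottom  bias=-1
  edge (0, 10)→(2, 8): d=(2,-2) top-left  bias=+0
  edge (2, 8)→(14, 10): d=(12,2) right/bottom  bias=-1
    (4,0)@(9, 1): e=[126,0,-98] → .  [on edge]
    (3,1)@(7, 3): e=[98,0,-70] → .  [on edge]
    (2,2)@(5, 5): e=[70,0,-42] → .  [on edge]
    (1,3)@(3, 7): e=[42,0,-14] → .  [on edge]
    (0,4)@(1, 9): e=[14,0,14] → X  [on edge]
    (1,4)@(3, 9): e=[14,4,10] → X
    (2,4)@(5, 9): e=[14,8,6] → X
    (3,4)@(7, 9): e=[14,12,2] → X
    (4,4)@(9, 9): e=[14,16,-2] → .
    (0,5)@(1, 11): e=[-14,4,38] → .
    (1,5)@(3, 11): e=[-14,8,34] → .
    (2,5)@(5, 11): e=[-14,12,30] → .
  covered (4 px):
    . . . . . . .
    . . . . . . .
    . . . . . . .
    . . . . . . .
    X X X X . . .
    . . . . . . .
T1:
  2·area = 60
  edge (12, 6)→(8, 10): d=(-4,4) right/bottom  bias=-1
  edge (8, 10)→(3, 0): d=(-5,-10) top-left  bias=+0
  edge (3, 0)→(12, 6): d=(9,6) right/bottom  bias=-1
    (2,1)@(5, 3): e=[40,5,15] → X
    (3,1)@(7, 3): e=[32,25,3] → X
    (4,1)@(9, 3): e=[24,45,-9] → .
    (2,2)@(5, 5): e=[32,-5,33] → .
    (3,2)@(7, 5): e=[24,15,21] → X
    (4,2)@(9, 5): e=[16,35,9] → X
    (5,2)@(11, 5): e=[8,55,-3] → .
    (6,2)@(13, 5): e=[0,75,-15] → .  [on edge]
    (3,3)@(7, 7): e=[16,5,39] → X
    (5,3)@(11, 7): e=[0,45,15] → .  [on edge]
    (3,4)@(7, 9): e=[8,-5,57] → .
    (4,4)@(9, 9): e=[0,15,45] → .  [on edge]
    (3,5)@(7, 11): e=[0,-15,75] → .  [on edge]
  covered (6 px):
    . . . . . . .
    . . X X . . .
    . . . X X . .
    . . . X X . .
    . . . . . . .
    . . . . . . .

Result: 10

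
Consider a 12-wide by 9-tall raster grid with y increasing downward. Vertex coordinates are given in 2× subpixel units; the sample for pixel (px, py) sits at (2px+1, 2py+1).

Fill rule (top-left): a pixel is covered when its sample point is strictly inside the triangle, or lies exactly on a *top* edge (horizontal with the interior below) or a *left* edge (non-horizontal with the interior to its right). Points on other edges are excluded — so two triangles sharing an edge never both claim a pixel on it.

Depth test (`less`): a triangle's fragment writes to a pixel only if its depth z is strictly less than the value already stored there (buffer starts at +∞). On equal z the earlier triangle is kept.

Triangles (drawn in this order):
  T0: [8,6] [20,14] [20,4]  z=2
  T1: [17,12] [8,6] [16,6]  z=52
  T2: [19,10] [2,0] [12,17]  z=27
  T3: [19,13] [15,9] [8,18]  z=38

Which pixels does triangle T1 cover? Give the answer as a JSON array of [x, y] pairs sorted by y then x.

T0:
  2·area = 120  (B↔C swapped to make it positive)
  edge (8, 6)→(20, 4): d=(12,-2) top-left  bias=+0
  edge (20, 4)→(20, 14): d=(0,10) right/bottom  bias=-1
  edge (20, 14)→(8, 6): d=(-12,-8) top-left  bias=+0
    (7,2)@(15, 5): e=[2,50,68] → #
    (8,2)@(17, 5): e=[6,30,84] → #
    (9,2)@(19, 5): e=[10,10,100] → #
    (10,2)@(21, 5): e=[14,-10,116] → ·
    (5,3)@(11, 7): e=[18,90,12] → #
    (6,3)@(13, 7): e=[22,70,28] → #
    (10,3)@(21, 7): e=[38,-10,92] → ·
    (5,4)@(11, 9): e=[42,90,-12] → ·
    (6,4)@(13, 9): e=[46,70,4] → #
    (10,4)@(21, 9): e=[62,-10,68] → ·
    (6,5)@(13, 11): e=[70,70,-20] → ·
    (7,5)@(15, 11): e=[74,50,-4] → ·
  covered (15 px):
    · · · · · · · · · · · ·
    · · · · · · · · · · · ·
    · · · · · · · # # # · ·
    · · · · · # # # # # · ·
    · · · · · · # # # # · ·
    · · · · · · · · # # · ·
    · · · · · · · · · # · ·
    · · · · · · · · · · · ·
    · · · · · · · · · · · ·
T1:
  2·area = 48
  edge (17, 12)→(8, 6): d=(-9,-6) top-left  bias=+0
  edge (8, 6)→(16, 6): d=(8,0) top-left  bias=+0
  edge (16, 6)→(17, 12): d=(1,6) right/bottom  bias=-1
    (5,3)@(11, 7): e=[9,8,31] → #
    (6,3)@(13, 7): e=[21,8,19] → #
    (7,3)@(15, 7): e=[33,8,7] → #
    (8,3)@(17, 7): e=[45,8,-5] → ·
    (5,4)@(11, 9): e=[-9,24,33] → ·
    (6,4)@(13, 9): e=[3,24,21] → #
    (8,4)@(17, 9): e=[27,24,-3] → ·
    (6,5)@(13, 11): e=[-15,40,23] → ·
    (7,5)@(15, 11): e=[-3,40,11] → ·
  covered (5 px):
    · · · · · · · · · · · ·
    · · · · · · · · · · · ·
    · · · · · · · · · · · ·
    · · · · · # # # · · · ·
    · · · · · · # # · · · ·
    · · · · · · · · · · · ·
    · · · · · · · · · · · ·
    · · · · · · · · · · · ·
    · · · · · · · · · · · ·
T2:
  2·area = 189  (B↔C swapped to make it positive)
  edge (19, 10)→(12, 17): d=(-7,7) right/bottom  bias=-1
  edge (12, 17)→(2, 0): d=(-10,-17) top-left  bias=+0
  edge (2, 0)→(19, 10): d=(17,10) right/bottom  bias=-1
    (1,0)@(3, 1): e=[175,7,7] → #
    (2,0)@(5, 1): e=[161,41,-13] → ·
    (1,1)@(3, 3): e=[161,-13,41] → ·
    (2,1)@(5, 3): e=[147,21,21] → #
    (3,1)@(7, 3): e=[133,55,1] → #
    (4,1)@(9, 3): e=[119,89,-19] → ·
    (2,2)@(5, 5): e=[133,1,55] → #
    (4,2)@(9, 5): e=[105,69,15] → #
    (5,2)@(11, 5): e=[91,103,-5] → ·
    (2,3)@(5, 7): e=[119,-19,89] → ·
    (3,3)@(7, 7): e=[105,15,69] → #
    (5,3)@(11, 7): e=[77,83,29] → #
  covered (25 px):
    · # · · · · · · · · · ·
    · · # # · · · · · · · ·
    · · # # # · · · · · · ·
    · · · # # # # · · · · ·
    · · · · # # # # # · · ·
    · · · · # # # # # · · ·
    · · · · · # # # · · · ·
    · · · · · # # · · · · ·
    · · · · · · · · · · · ·
T3:
  2·area = 64  (B↔C swapped to make it positive)
  edge (19, 13)→(8, 18): d=(-11,5) right/bottom  bias=-1
  edge (8, 18)→(15, 9): d=(7,-9) top-left  bias=+0
  edge (15, 9)→(19, 13): d=(4,4) right/bottom  bias=-1
    (3,0)@(7, 1): e=[192,-128,0] → ·  [on edge]
    (4,1)@(9, 3): e=[160,-96,0] → ·  [on edge]
    (5,2)@(11, 5): e=[128,-64,0] → ·  [on edge]
    (6,3)@(13, 7): e=[96,-32,0] → ·  [on edge]
    (7,4)@(15, 9): e=[64,0,0] → ·  [on edge]
    (7,5)@(15, 11): e=[42,14,8] → #
    (8,5)@(17, 11): e=[32,32,0] → ·  [on edge]
    (6,6)@(13, 13): e=[30,10,24] → #
    (8,6)@(17, 13): e=[10,46,8] → #
    (9,6)@(19, 13): e=[0,64,0] → ·  [on edge]
    (5,7)@(11, 15): e=[18,6,40] → #
    (7,7)@(15, 15): e=[-2,42,24] → ·
    (10,7)@(21, 15): e=[-32,96,0] → ·  [on edge]
    (11,8)@(23, 17): e=[-64,128,0] → ·  [on edge]
  covered (7 px):
    · · · · · · · · · · · ·
    · · · · · · · · · · · ·
    · · · · · · · · · · · ·
    · · · · · · · · · · · ·
    · · · · · · · · · · · ·
    · · · · · · · # · · · ·
    · · · · · · # # # · · ·
    · · · · · # # · · · · ·
    · · · · # · · · · · · ·

Answer: [[5,3],[6,3],[7,3],[6,4],[7,4]]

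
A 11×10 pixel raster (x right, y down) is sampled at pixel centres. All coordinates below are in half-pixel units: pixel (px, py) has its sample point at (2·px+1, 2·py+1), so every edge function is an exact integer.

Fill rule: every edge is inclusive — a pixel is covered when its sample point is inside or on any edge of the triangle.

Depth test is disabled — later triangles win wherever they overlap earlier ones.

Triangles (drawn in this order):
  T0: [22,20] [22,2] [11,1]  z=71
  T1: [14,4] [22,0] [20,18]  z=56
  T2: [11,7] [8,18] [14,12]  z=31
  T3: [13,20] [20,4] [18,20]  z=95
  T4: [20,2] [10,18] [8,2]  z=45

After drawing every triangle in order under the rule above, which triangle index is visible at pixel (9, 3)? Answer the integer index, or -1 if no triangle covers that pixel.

T0:
  2·area = 198  (B↔C swapped to make it positive)
  edge (22, 20)→(11, 1): d=(-11,-19) inclusive
  edge (11, 1)→(22, 2): d=(11,1) inclusive
  edge (22, 2)→(22, 20): d=(0,18) inclusive
    (5,0)@(11, 1): e=[0,0,198] → █  [on edge]
    (6,0)@(13, 1): e=[38,-2,162] → ·
    (5,1)@(11, 3): e=[-22,22,198] → ·
    (6,1)@(13, 3): e=[16,20,162] → █
    (7,1)@(15, 3): e=[54,18,126] → █
    (8,1)@(17, 3): e=[92,16,90] → █
    (9,1)@(19, 3): e=[130,14,54] → █
    (10,1)@(21, 3): e=[168,12,18] → █
    (6,2)@(13, 5): e=[-6,42,162] → ·
    (7,2)@(15, 5): e=[32,40,126] → █
    (7,3)@(15, 7): e=[10,62,126] → █
    (7,4)@(15, 9): e=[-12,84,126] → ·
  covered (24 px):
    · · · · · █ · · · · ·
    · · · · · · █ █ █ █ █
    · · · · · · · █ █ █ █
    · · · · · · · █ █ █ █
    · · · · · · · · █ █ █
    · · · · · · · · █ █ █
    · · · · · · · · · █ █
    · · · · · · · · · · █
    · · · · · · · · · · █
    · · · · · · · · · · ·
T1:
  2·area = 136
  edge (14, 4)→(22, 0): d=(8,-4) inclusive
  edge (22, 0)→(20, 18): d=(-2,18) inclusive
  edge (20, 18)→(14, 4): d=(-6,-14) inclusive
    (10,0)@(21, 1): e=[4,16,116] → █
    (8,1)@(17, 3): e=[4,84,48] → █
    (9,1)@(19, 3): e=[12,48,76] → █
    (7,2)@(15, 5): e=[12,116,8] → █
    (7,3)@(15, 7): e=[28,112,-4] → ·
    (8,3)@(17, 7): e=[36,76,24] → █
    (8,4)@(17, 9): e=[52,72,12] → █
    (10,4)@(21, 9): e=[68,0,68] → █  [on edge]
    (8,5)@(17, 11): e=[68,68,0] → █  [on edge]
    (10,5)@(21, 11): e=[84,-4,56] → ·
    (8,6)@(17, 13): e=[84,64,-12] → ·
    (9,6)@(19, 13): e=[92,28,16] → █
  covered (18 px):
    · · · · · · · · · · █
    · · · · · · · · █ █ █
    · · · · · · · █ █ █ █
    · · · · · · · · █ █ █
    · · · · · · · · █ █ █
    · · · · · · · · █ █ ·
    · · · · · · · · · █ ·
    · · · · · · · · · █ ·
    · · · · · · · · · · ·
    · · · · · · · · · · ·
T2:
  2·area = 48  (B↔C swapped to make it positive)
  edge (11, 7)→(14, 12): d=(3,5) inclusive
  edge (14, 12)→(8, 18): d=(-6,6) inclusive
  edge (8, 18)→(11, 7): d=(3,-11) inclusive
    (10,2)@(21, 5): e=[-56,0,104] → ·  [on edge]
    (5,3)@(11, 7): e=[0,48,0] → █  [on edge]
    (6,3)@(13, 7): e=[-10,36,22] → ·
    (9,3)@(19, 7): e=[-40,0,88] → ·  [on edge]
    (5,4)@(11, 9): e=[6,36,6] → █
    (6,4)@(13, 9): e=[-4,24,28] → ·
    (8,4)@(17, 9): e=[-24,0,72] → ·  [on edge]
    (5,5)@(11, 11): e=[12,24,12] → █
    (6,5)@(13, 11): e=[2,12,34] → █
    (7,5)@(15, 11): e=[-8,0,56] → ·  [on edge]
    (5,6)@(11, 13): e=[18,12,18] → █
    (6,6)@(13, 13): e=[8,0,40] → █  [on edge]
    (5,7)@(11, 15): e=[24,0,24] → █  [on edge]
    (4,8)@(9, 17): e=[40,0,8] → █  [on edge]
    (8,8)@(17, 17): e=[0,-48,96] → ·  [on edge]
    (3,9)@(7, 19): e=[56,0,-8] → ·  [on edge]
  covered (9 px):
    · · · · · · · · · · ·
    · · · · · · · · · · ·
    · · · · · · · · · · ·
    · · · · · █ · · · · ·
    · · · · · █ · · · · ·
    · · · · · █ █ · · · ·
    · · · · · █ █ · · · ·
    · · · · █ █ · · · · ·
    · · · · █ · · · · · ·
    · · · · · · · · · · ·
T3:
  2·area = 80
  edge (13, 20)→(20, 4): d=(7,-16) inclusive
  edge (20, 4)→(18, 20): d=(-2,16) inclusive
  edge (18, 20)→(13, 20): d=(-5,0) inclusive
    (9,3)@(19, 7): e=[5,10,65] → █
    (10,3)@(21, 7): e=[37,-22,65] → ·
    (9,4)@(19, 9): e=[19,6,55] → █
    (10,4)@(21, 9): e=[51,-26,55] → ·
    (8,5)@(17, 11): e=[1,34,45] → █
    (10,5)@(21, 11): e=[65,-30,45] → ·
    (8,6)@(17, 13): e=[15,30,35] → █
    (9,6)@(19, 13): e=[47,-2,35] → ·
    (8,7)@(17, 15): e=[29,26,25] → █
    (9,7)@(19, 15): e=[61,-6,25] → ·
    (7,8)@(15, 17): e=[11,54,15] → █
    (9,8)@(19, 17): e=[75,-10,15] → ·
  covered (10 px):
    · · · · · · · · · · ·
    · · · · · · · · · · ·
    · · · · · · · · · · ·
    · · · · · · · · · █ ·
    · · · · · · · · · █ ·
    · · · · · · · · █ █ ·
    · · · · · · · · █ · ·
    · · · · · · · · █ · ·
    · · · · · · · █ █ · ·
    · · · · · · · █ █ · ·
T4:
  2·area = 192
  edge (20, 2)→(10, 18): d=(-10,16) inclusive
  edge (10, 18)→(8, 2): d=(-2,-16) inclusive
  edge (8, 2)→(20, 2): d=(12,0) inclusive
    (4,1)@(9, 3): e=[166,14,12] → █
    (5,1)@(11, 3): e=[134,46,12] → █
    (6,1)@(13, 3): e=[102,78,12] → █
    (7,1)@(15, 3): e=[70,110,12] → █
    (8,1)@(17, 3): e=[38,142,12] → █
    (9,1)@(19, 3): e=[6,174,12] → █
    (10,1)@(21, 3): e=[-26,206,12] → ·
    (4,2)@(9, 5): e=[146,10,36] → █
    (9,2)@(19, 5): e=[-14,170,36] → ·
    (4,3)@(9, 7): e=[126,6,60] → █
    (8,3)@(17, 7): e=[-2,134,60] → ·
    (4,4)@(9, 9): e=[106,2,84] → █
  covered (24 px):
    · · · · · · · · · · ·
    · · · · █ █ █ █ █ █ ·
    · · · · █ █ █ █ █ · ·
    · · · · █ █ █ █ · · ·
    · · · · █ █ █ █ · · ·
    · · · · · █ █ · · · ·
    · · · · · █ █ · · · ·
    · · · · · █ · · · · ·
    · · · · · · · · · · ·
    · · · · · · · · · · ·

Z-buffer (winner per pixel, '.' = empty):
  . . . . . 0 . . . . 1
  . . . . 4 4 4 4 4 4 1
  . . . . 4 4 4 4 4 1 1
  . . . . 4 4 4 4 1 3 1
  . . . . 4 4 4 4 1 3 1
  . . . . . 4 4 . 3 3 0
  . . . . . 4 4 . 3 1 0
  . . . . 2 4 . . 3 1 0
  . . . . 2 . . 3 3 . 0
  . . . . . . . 3 3 . .

Result: 3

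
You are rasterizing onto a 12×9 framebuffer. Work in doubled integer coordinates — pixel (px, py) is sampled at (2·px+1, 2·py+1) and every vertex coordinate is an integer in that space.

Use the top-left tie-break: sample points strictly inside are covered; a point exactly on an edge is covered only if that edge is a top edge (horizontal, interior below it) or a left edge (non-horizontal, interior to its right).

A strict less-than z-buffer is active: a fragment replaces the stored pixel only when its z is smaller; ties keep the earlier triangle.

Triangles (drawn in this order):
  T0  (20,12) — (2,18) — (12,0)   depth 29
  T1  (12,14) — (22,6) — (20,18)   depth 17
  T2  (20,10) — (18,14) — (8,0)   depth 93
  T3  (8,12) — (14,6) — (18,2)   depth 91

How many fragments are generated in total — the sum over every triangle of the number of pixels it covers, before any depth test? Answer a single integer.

T0:
  2·area = 264
  edge (20, 12)→(2, 18): d=(-18,6) right/bottom  bias=-1
  edge (2, 18)→(12, 0): d=(10,-18) top-left  bias=+0
  edge (12, 0)→(20, 12): d=(8,12) right/bottom  bias=-1
    (5,1)@(11, 3): e=[216,12,36] → #
    (6,1)@(13, 3): e=[204,48,12] → #
    (7,1)@(15, 3): e=[192,84,-12] → ·
    (5,2)@(11, 5): e=[180,32,52] → #
    (7,2)@(15, 5): e=[156,104,4] → #
    (8,2)@(17, 5): e=[144,140,-20] → ·
    (4,3)@(9, 7): e=[156,16,92] → #
    (8,3)@(17, 7): e=[108,160,-4] → ·
    (3,4)@(7, 9): e=[132,0,132] → #  [on edge]
    (8,4)@(17, 9): e=[72,180,12] → #
    (9,4)@(19, 9): e=[60,216,-12] → ·
    (3,5)@(7, 11): e=[96,20,148] → #
    (11,5)@(23, 11): e=[0,308,-44] → ·  [on edge]
    (8,6)@(17, 13): e=[0,220,44] → ·  [on edge]
    (5,7)@(11, 15): e=[0,132,132] → ·  [on edge]
    (2,8)@(5, 17): e=[0,44,220] → ·  [on edge]
  covered (32 px):
    · · · · · · · · · · · ·
    · · · · · # # · · · · ·
    · · · · · # # # · · · ·
    · · · · # # # # · · · ·
    · · · # # # # # # · · ·
    · · · # # # # # # # · ·
    · · # # # # # # · · · ·
    · · # # # · · · · · · ·
    · # · · · · · · · · · ·
T1:
  2·area = 104
  edge (12, 14)→(22, 6): d=(10,-8) top-left  bias=+0
  edge (22, 6)→(20, 18): d=(-2,12) right/bottom  bias=-1
  edge (20, 18)→(12, 14): d=(-8,-4) top-left  bias=+0
    (10,3)@(21, 7): e=[2,10,92] → #
    (11,3)@(23, 7): e=[18,-14,100] → ·
    (9,4)@(19, 9): e=[6,30,68] → #
    (11,4)@(23, 9): e=[38,-18,84] → ·
    (8,5)@(17, 11): e=[10,50,44] → #
    (11,5)@(23, 11): e=[58,-22,68] → ·
    (7,6)@(15, 13): e=[14,70,20] → #
    (10,6)@(21, 13): e=[62,-2,44] → ·
    (7,7)@(15, 15): e=[34,66,4] → #
    (10,7)@(21, 15): e=[82,-6,28] → ·
    (7,8)@(15, 17): e=[54,62,-12] → ·
    (8,8)@(17, 17): e=[70,38,-4] → ·
  covered (13 px):
    · · · · · · · · · · · ·
    · · · · · · · · · · · ·
    · · · · · · · · · · · ·
    · · · · · · · · · · # ·
    · · · · · · · · · # # ·
    · · · · · · · · # # # ·
    · · · · · · · # # # · ·
    · · · · · · · # # # · ·
    · · · · · · · · · # · ·
T2:
  2·area = 68
  edge (20, 10)→(18, 14): d=(-2,4) right/bottom  bias=-1
  edge (18, 14)→(8, 0): d=(-10,-14) top-left  bias=+0
  edge (8, 0)→(20, 10): d=(12,10) right/bottom  bias=-1
    (4,0)@(9, 1): e=[62,4,2] → #
    (5,0)@(11, 1): e=[54,32,-18] → ·
    (4,1)@(9, 3): e=[58,-16,26] → ·
    (5,1)@(11, 3): e=[50,12,6] → #
    (6,1)@(13, 3): e=[42,40,-14] → ·
    (5,2)@(11, 5): e=[46,-8,30] → ·
    (6,2)@(13, 5): e=[38,20,10] → #
    (7,2)@(15, 5): e=[30,48,-10] → ·
    (6,3)@(13, 7): e=[34,0,34] → #  [on edge]
    (7,3)@(15, 7): e=[26,28,14] → #
    (8,3)@(17, 7): e=[18,56,-6] → ·
    (6,4)@(13, 9): e=[30,-20,58] → ·
  covered (9 px):
    · · · · # · · · · · · ·
    · · · · · # · · · · · ·
    · · · · · · # · · · · ·
    · · · · · · # # · · · ·
    · · · · · · · # # · · ·
    · · · · · · · · # # · ·
    · · · · · · · · · · · ·
    · · · · · · · · · · · ·
    · · · · · · · · · · · ·
T3:
  degenerate (2·area = 0) — covers nothing

Result: 54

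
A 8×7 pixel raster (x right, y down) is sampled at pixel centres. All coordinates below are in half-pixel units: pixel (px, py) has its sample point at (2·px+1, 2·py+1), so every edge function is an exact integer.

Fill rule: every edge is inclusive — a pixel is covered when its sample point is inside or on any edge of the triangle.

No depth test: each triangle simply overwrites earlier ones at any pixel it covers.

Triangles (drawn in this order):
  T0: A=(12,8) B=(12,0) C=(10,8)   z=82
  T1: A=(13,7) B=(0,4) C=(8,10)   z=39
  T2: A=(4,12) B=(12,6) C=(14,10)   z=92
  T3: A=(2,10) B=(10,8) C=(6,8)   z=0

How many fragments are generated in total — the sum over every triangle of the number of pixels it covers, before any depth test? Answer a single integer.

T0:
  2·area = 16  (B↔C swapped to make it positive)
  edge (12, 8)→(10, 8): d=(-2,0) inclusive
  edge (10, 8)→(12, 0): d=(2,-8) inclusive
  edge (12, 0)→(12, 8): d=(0,8) inclusive
    (5,2)@(11, 5): e=[6,2,8] → █
    (6,2)@(13, 5): e=[6,18,-8] → ·
    (5,3)@(11, 7): e=[2,6,8] → █
    (6,3)@(13, 7): e=[2,22,-8] → ·
    (5,4)@(11, 9): e=[-2,10,8] → ·
  covered (2 px):
    · · · · · · · ·
    · · · · · · · ·
    · · · · · █ · ·
    · · · · · █ · ·
    · · · · · · · ·
    · · · · · · · ·
    · · · · · · · ·
T1:
  2·area = 54  (B↔C swapped to make it positive)
  edge (13, 7)→(8, 10): d=(-5,3) inclusive
  edge (8, 10)→(0, 4): d=(-8,-6) inclusive
  edge (0, 4)→(13, 7): d=(13,3) inclusive
    (1,2)@(3, 5): e=[40,10,4] → █
    (2,2)@(5, 5): e=[34,22,-2] → ·
    (1,3)@(3, 7): e=[30,-6,30] → ·
    (2,3)@(5, 7): e=[24,6,24] → █
    (3,3)@(7, 7): e=[18,18,18] → █
    (4,3)@(9, 7): e=[12,30,12] → █
    (5,3)@(11, 7): e=[6,42,6] → █
    (6,3)@(13, 7): e=[0,54,0] → █  [on edge]
    (7,3)@(15, 7): e=[-6,66,-6] → ·
    (2,4)@(5, 9): e=[14,-10,50] → ·
    (3,4)@(7, 9): e=[8,2,44] → █
    (5,4)@(11, 9): e=[-4,26,32] → ·
    (1,6)@(3, 13): e=[0,-54,108] → ·  [on edge]
  covered (8 px):
    · · · · · · · ·
    · · · · · · · ·
    · █ · · · · · ·
    · · █ █ █ █ █ ·
    · · · █ █ · · ·
    · · · · · · · ·
    · · · · · · · ·
T2:
  2·area = 44
  edge (4, 12)→(12, 6): d=(8,-6) inclusive
  edge (12, 6)→(14, 10): d=(2,4) inclusive
  edge (14, 10)→(4, 12): d=(-10,2) inclusive
    (5,3)@(11, 7): e=[2,6,36] → █
    (6,3)@(13, 7): e=[14,-2,32] → ·
    (4,4)@(9, 9): e=[6,18,20] → █
    (6,4)@(13, 9): e=[30,2,12] → █
    (7,4)@(15, 9): e=[42,-6,8] → ·
    (3,5)@(7, 11): e=[10,30,4] → █
    (4,5)@(9, 11): e=[22,22,0] → █  [on edge]
    (5,5)@(11, 11): e=[34,14,-4] → ·
    (6,5)@(13, 11): e=[46,6,-8] → ·
    (3,6)@(7, 13): e=[26,34,-16] → ·
    (4,6)@(9, 13): e=[38,26,-20] → ·
  covered (6 px):
    · · · · · · · ·
    · · · · · · · ·
    · · · · · · · ·
    · · · · · █ · ·
    · · · · █ █ █ ·
    · · · █ █ · · ·
    · · · · · · · ·
T3:
  2·area = 8  (B↔C swapped to make it positive)
  edge (2, 10)→(6, 8): d=(4,-2) inclusive
  edge (6, 8)→(10, 8): d=(4,0) inclusive
  edge (10, 8)→(2, 10): d=(-8,2) inclusive
    (2,4)@(5, 9): e=[2,4,2] → █
    (3,4)@(7, 9): e=[6,4,-2] → ·
    (2,5)@(5, 11): e=[10,12,-14] → ·
  covered (1 px):
    · · · · · · · ·
    · · · · · · · ·
    · · · · · · · ·
    · · · · · · · ·
    · · █ · · · · ·
    · · · · · · · ·
    · · · · · · · ·

Final: 17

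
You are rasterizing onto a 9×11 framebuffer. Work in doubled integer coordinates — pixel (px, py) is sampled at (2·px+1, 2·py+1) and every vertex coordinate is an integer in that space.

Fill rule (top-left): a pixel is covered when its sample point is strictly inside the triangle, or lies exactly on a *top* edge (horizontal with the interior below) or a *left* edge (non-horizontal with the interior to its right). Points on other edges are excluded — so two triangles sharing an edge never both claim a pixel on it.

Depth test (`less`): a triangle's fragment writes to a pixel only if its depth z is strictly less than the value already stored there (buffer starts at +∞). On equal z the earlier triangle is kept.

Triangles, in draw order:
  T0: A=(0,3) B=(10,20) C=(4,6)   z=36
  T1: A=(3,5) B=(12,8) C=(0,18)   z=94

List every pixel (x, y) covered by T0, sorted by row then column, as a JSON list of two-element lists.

T0:
  2·area = 38  (B↔C swapped to make it positive)
  edge (0, 3)→(4, 6): d=(4,3) right/bottom  bias=-1
  edge (4, 6)→(10, 20): d=(6,14) right/bottom  bias=-1
  edge (10, 20)→(0, 3): d=(-10,-17) top-left  bias=+0
    (1,3)@(3, 7): e=[7,20,11] → █
    (2,3)@(5, 7): e=[1,-8,45] → ·
    (1,4)@(3, 9): e=[15,32,-9] → ·
    (2,4)@(5, 9): e=[9,4,25] → █
    (3,4)@(7, 9): e=[3,-24,59] → ·
    (2,5)@(5, 11): e=[17,16,5] → █
    (3,5)@(7, 11): e=[11,-12,39] → ·
    (2,6)@(5, 13): e=[25,28,-15] → ·
    (3,6)@(7, 13): e=[19,0,19] → ·  [on edge]
  covered (3 px):
    · · · · · · · · ·
    · · · · · · · · ·
    · · · · · · · · ·
    · █ · · · · · · ·
    · · █ · · · · · ·
    · · █ · · · · · ·
    · · · · · · · · ·
    · · · · · · · · ·
    · · · · · · · · ·
    · · · · · · · · ·
    · · · · · · · · ·
T1:
  2·area = 126
  edge (3, 5)→(12, 8): d=(9,3) right/bottom  bias=-1
  edge (12, 8)→(0, 18): d=(-12,10) right/bottom  bias=-1
  edge (0, 18)→(3, 5): d=(3,-13) top-left  bias=+0
    (1,2)@(3, 5): e=[0,126,0] → ·  [on edge]
    (1,3)@(3, 7): e=[18,102,6] → █
    (2,3)@(5, 7): e=[12,82,32] → █
    (3,3)@(7, 7): e=[6,62,58] → █
    (4,3)@(9, 7): e=[0,42,84] → ·  [on edge]
    (1,4)@(3, 9): e=[36,78,12] → █
    (4,4)@(9, 9): e=[18,18,90] → █
    (5,4)@(11, 9): e=[12,-2,116] → ·
    (7,4)@(15, 9): e=[0,-42,168] → ·  [on edge]
    (1,5)@(3, 11): e=[54,54,18] → █
    (4,5)@(9, 11): e=[36,-6,96] → ·
    (1,6)@(3, 13): e=[72,30,24] → █
  covered (15 px):
    · · · · · · · · ·
    · · · · · · · · ·
    · · · · · · · · ·
    · █ █ █ · · · · ·
    · █ █ █ █ · · · ·
    · █ █ █ · · · · ·
    · █ █ · · · · · ·
    █ █ · · · · · · ·
    █ · · · · · · · ·
    · · · · · · · · ·
    · · · · · · · · ·

Final: [[1,3],[2,4],[2,5]]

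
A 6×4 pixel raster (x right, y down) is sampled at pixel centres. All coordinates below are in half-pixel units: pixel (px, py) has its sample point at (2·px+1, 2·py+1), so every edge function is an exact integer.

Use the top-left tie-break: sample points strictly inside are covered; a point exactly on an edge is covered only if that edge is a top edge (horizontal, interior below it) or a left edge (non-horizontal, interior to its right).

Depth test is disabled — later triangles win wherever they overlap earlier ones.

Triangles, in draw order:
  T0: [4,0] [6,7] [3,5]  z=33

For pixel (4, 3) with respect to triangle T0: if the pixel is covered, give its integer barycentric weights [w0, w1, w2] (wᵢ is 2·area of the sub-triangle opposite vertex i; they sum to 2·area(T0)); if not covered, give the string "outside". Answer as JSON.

T0:
  2·area = 17
  edge (4, 0)→(6, 7): d=(2,7) right/bottom  bias=-1
  edge (6, 7)→(3, 5): d=(-3,-2) top-left  bias=+0
  edge (3, 5)→(4, 0): d=(1,-5) top-left  bias=+0
    (1,2)@(3, 5): e=[17,0,0] → X  [on edge]
    (2,2)@(5, 5): e=[3,4,10] → X
    (3,2)@(7, 5): e=[-11,8,20] → .
    (1,3)@(3, 7): e=[21,-6,2] → .
    (2,3)@(5, 7): e=[7,-2,12] → .
  covered (2 px):
    . . . . . .
    . . . . . .
    . X X . . .
    . . . . . .

Result: "outside"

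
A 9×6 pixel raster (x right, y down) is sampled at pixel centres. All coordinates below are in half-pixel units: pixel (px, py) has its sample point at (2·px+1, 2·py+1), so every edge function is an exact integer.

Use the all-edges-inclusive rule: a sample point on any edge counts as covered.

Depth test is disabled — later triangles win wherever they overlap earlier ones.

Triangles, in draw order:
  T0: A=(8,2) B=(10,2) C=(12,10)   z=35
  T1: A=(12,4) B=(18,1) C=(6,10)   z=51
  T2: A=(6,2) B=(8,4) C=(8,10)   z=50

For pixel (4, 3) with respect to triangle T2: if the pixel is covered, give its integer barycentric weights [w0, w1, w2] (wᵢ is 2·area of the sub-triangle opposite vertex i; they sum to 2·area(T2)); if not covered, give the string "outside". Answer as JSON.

T0:
  2·area = 16
  edge (8, 2)→(10, 2): d=(2,0) inclusive
  edge (10, 2)→(12, 10): d=(2,8) inclusive
  edge (12, 10)→(8, 2): d=(-4,-8) inclusive
    (4,1)@(9, 3): e=[2,10,4] → X
    (5,1)@(11, 3): e=[2,-6,20] → .
    (4,2)@(9, 5): e=[6,14,-4] → .
    (5,3)@(11, 7): e=[10,2,4] → X
    (6,3)@(13, 7): e=[10,-14,20] → .
    (5,4)@(11, 9): e=[14,6,-4] → .
  covered (2 px):
    . . . . . . . . .
    . . . . X . . . .
    . . . . . . . . .
    . . . . . X . . .
    . . . . . . . . .
    . . . . . . . . .
T1:
  2·area = 18
  edge (12, 4)→(18, 1): d=(6,-3) inclusive
  edge (18, 1)→(6, 10): d=(-12,9) inclusive
  edge (6, 10)→(12, 4): d=(6,-6) inclusive
    (7,0)@(15, 1): e=[-9,27,0] → .  [on edge]
    (6,1)@(13, 3): e=[-3,21,0] → .  [on edge]
    (7,1)@(15, 3): e=[3,3,12] → X
    (8,1)@(17, 3): e=[9,-15,24] → .
    (5,2)@(11, 5): e=[3,15,0] → X  [on edge]
    (6,2)@(13, 5): e=[9,-3,12] → .
    (7,2)@(15, 5): e=[15,-21,24] → .
    (4,3)@(9, 7): e=[9,9,0] → X  [on edge]
    (5,3)@(11, 7): e=[15,-9,12] → .
    (3,4)@(7, 9): e=[15,3,0] → X  [on edge]
    (4,4)@(9, 9): e=[21,-15,12] → .
    (2,5)@(5, 11): e=[21,-3,0] → .  [on edge]
  covered (4 px):
    . . . . . . . . .
    . . . . . . . X .
    . . . . . X . . .
    . . . . X . . . .
    . . . X . . . . .
    . . . . . . . . .
T2:
  2·area = 12
  edge (6, 2)→(8, 4): d=(2,2) inclusive
  edge (8, 4)→(8, 10): d=(0,6) inclusive
  edge (8, 10)→(6, 2): d=(-2,-8) inclusive
    (2,0)@(5, 1): e=[0,18,-6] → .  [on edge]
    (3,1)@(7, 3): e=[0,6,6] → X  [on edge]
    (4,1)@(9, 3): e=[-4,-6,22] → .
    (3,2)@(7, 5): e=[4,6,2] → X
    (4,2)@(9, 5): e=[0,-6,18] → .  [on edge]
    (3,3)@(7, 7): e=[8,6,-2] → .
    (5,3)@(11, 7): e=[0,-18,30] → .  [on edge]
    (6,4)@(13, 9): e=[0,-30,42] → .  [on edge]
    (7,5)@(15, 11): e=[0,-42,54] → .  [on edge]
  covered (2 px):
    . . . . . . . . .
    . . . X . . . . .
    . . . X . . . . .
    . . . . . . . . .
    . . . . . . . . .
    . . . . . . . . .

Final: "outside"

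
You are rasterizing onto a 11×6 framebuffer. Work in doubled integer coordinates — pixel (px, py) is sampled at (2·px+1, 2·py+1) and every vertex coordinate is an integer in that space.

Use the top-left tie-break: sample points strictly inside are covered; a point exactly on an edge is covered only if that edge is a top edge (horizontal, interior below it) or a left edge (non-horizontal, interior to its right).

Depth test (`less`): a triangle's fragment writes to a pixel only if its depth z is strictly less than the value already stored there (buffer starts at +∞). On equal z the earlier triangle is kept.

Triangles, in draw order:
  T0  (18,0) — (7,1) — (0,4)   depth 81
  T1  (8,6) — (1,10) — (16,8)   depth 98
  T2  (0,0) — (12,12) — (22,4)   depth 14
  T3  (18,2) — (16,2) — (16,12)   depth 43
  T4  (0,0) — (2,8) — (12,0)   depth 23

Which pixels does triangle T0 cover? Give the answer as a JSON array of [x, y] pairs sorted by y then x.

T0:
  2·area = 26  (B↔C swapped to make it positive)
  edge (18, 0)→(0, 4): d=(-18,4) right/bottom  bias=-1
  edge (0, 4)→(7, 1): d=(7,-3) top-left  bias=+0
  edge (7, 1)→(18, 0): d=(11,-1) top-left  bias=+0
    (3,0)@(7, 1): e=[26,0,0] → #  [on edge]
    (4,0)@(9, 1): e=[18,6,2] → #
    (5,0)@(11, 1): e=[10,12,4] → #
    (6,0)@(13, 1): e=[2,18,6] → #
    (7,0)@(15, 1): e=[-6,24,8] → ·
    (1,1)@(3, 3): e=[6,2,18] → #
    (2,1)@(5, 3): e=[-2,8,20] → ·
    (3,1)@(7, 3): e=[-10,14,22] → ·
    (4,1)@(9, 3): e=[-18,20,24] → ·
    (5,1)@(11, 3): e=[-26,26,26] → ·
    (6,1)@(13, 3): e=[-34,32,28] → ·
    (1,2)@(3, 5): e=[-30,16,40] → ·
  covered (5 px):
    · · · # # # # · · · ·
    · # · · · · · · · · ·
    · · · · · · · · · · ·
    · · · · · · · · · · ·
    · · · · · · · · · · ·
    · · · · · · · · · · ·
T1:
  2·area = 46  (B↔C swapped to make it positive)
  edge (8, 6)→(16, 8): d=(8,2) right/bottom  bias=-1
  edge (16, 8)→(1, 10): d=(-15,2) right/bottom  bias=-1
  edge (1, 10)→(8, 6): d=(7,-4) top-left  bias=+0
    (3,3)@(7, 7): e=[10,33,3] → #
    (4,3)@(9, 7): e=[6,29,11] → #
    (5,3)@(11, 7): e=[2,25,19] → #
    (6,3)@(13, 7): e=[-2,21,27] → ·
    (1,4)@(3, 9): e=[34,11,1] → #
    (2,4)@(5, 9): e=[30,7,9] → #
    (4,4)@(9, 9): e=[22,-1,25] → ·
    (5,4)@(11, 9): e=[18,-5,33] → ·
    (1,5)@(3, 11): e=[50,-19,15] → ·
    (2,5)@(5, 11): e=[46,-23,23] → ·
    (3,5)@(7, 11): e=[42,-27,31] → ·
  covered (6 px):
    · · · · · · · · · · ·
    · · · · · · · · · · ·
    · · · · · · · · · · ·
    · · · # # # · · · · ·
    · # # # · · · · · · ·
    · · · · · · · · · · ·
T2:
  2·area = 216  (B↔C swapped to make it positive)
  edge (0, 0)→(22, 4): d=(22,4) right/bottom  bias=-1
  edge (22, 4)→(12, 12): d=(-10,8) right/bottom  bias=-1
  edge (12, 12)→(0, 0): d=(-12,-12) top-left  bias=+0
    (0,0)@(1, 1): e=[18,198,0] → #  [on edge]
    (1,0)@(3, 1): e=[10,182,24] → #
    (2,0)@(5, 1): e=[2,166,48] → #
    (3,0)@(7, 1): e=[-6,150,72] → ·
    (0,1)@(1, 3): e=[62,178,-24] → ·
    (1,1)@(3, 3): e=[54,162,0] → #  [on edge]
    (3,1)@(7, 3): e=[38,130,48] → #
    (4,1)@(9, 3): e=[30,114,72] → #
    (5,1)@(11, 3): e=[22,98,96] → #
    (6,1)@(13, 3): e=[14,82,120] → #
    (7,1)@(15, 3): e=[6,66,144] → #
    (8,1)@(17, 3): e=[-2,50,168] → ·
    (2,2)@(5, 5): e=[90,126,0] → #  [on edge]
    (3,3)@(7, 7): e=[126,90,0] → #  [on edge]
    (4,4)@(9, 9): e=[162,54,0] → #  [on edge]
    (5,5)@(11, 11): e=[198,18,0] → #  [on edge]
  covered (30 px):
    # # # · · · · · · · ·
    · # # # # # # # · · ·
    · · # # # # # # # # ·
    · · · # # # # # # · ·
    · · · · # # # # · · ·
    · · · · · # # · · · ·
T3:
  2·area = 20  (B↔C swapped to make it positive)
  edge (18, 2)→(16, 12): d=(-2,10) right/bottom  bias=-1
  edge (16, 12)→(16, 2): d=(0,-10) top-left  bias=+0
  edge (16, 2)→(18, 2): d=(2,0) top-left  bias=+0
    (8,1)@(17, 3): e=[8,10,2] → #
    (9,1)@(19, 3): e=[-12,30,2] → ·
    (8,2)@(17, 5): e=[4,10,6] → #
    (9,2)@(19, 5): e=[-16,30,6] → ·
    (8,3)@(17, 7): e=[0,10,10] → ·  [on edge]
  covered (2 px):
    · · · · · · · · · · ·
    · · · · · · · · # · ·
    · · · · · · · · # · ·
    · · · · · · · · · · ·
    · · · · · · · · · · ·
    · · · · · · · · · · ·
T4:
  2·area = 96  (B↔C swapped to make it positive)
  edge (0, 0)→(12, 0): d=(12,0) top-left  bias=+0
  edge (12, 0)→(2, 8): d=(-10,8) right/bottom  bias=-1
  edge (2, 8)→(0, 0): d=(-2,-8) top-left  bias=+0
    (0,0)@(1, 1): e=[12,78,6] → #
    (1,0)@(3, 1): e=[12,62,22] → #
    (2,0)@(5, 1): e=[12,46,38] → #
    (3,0)@(7, 1): e=[12,30,54] → #
    (4,0)@(9, 1): e=[12,14,70] → #
    (5,0)@(11, 1): e=[12,-2,86] → ·
    (0,1)@(1, 3): e=[36,58,2] → #
    (4,1)@(9, 3): e=[36,-6,66] → ·
    (0,2)@(1, 5): e=[60,38,-2] → ·
    (1,2)@(3, 5): e=[60,22,14] → #
    (3,2)@(7, 5): e=[60,-10,46] → ·
    (1,3)@(3, 7): e=[84,2,10] → #
  covered (12 px):
    # # # # # · · · · · ·
    # # # # · · · · · · ·
    · # # · · · · · · · ·
    · # · · · · · · · · ·
    · · · · · · · · · · ·
    · · · · · · · · · · ·

Final: [[3,0],[4,0],[5,0],[6,0],[1,1]]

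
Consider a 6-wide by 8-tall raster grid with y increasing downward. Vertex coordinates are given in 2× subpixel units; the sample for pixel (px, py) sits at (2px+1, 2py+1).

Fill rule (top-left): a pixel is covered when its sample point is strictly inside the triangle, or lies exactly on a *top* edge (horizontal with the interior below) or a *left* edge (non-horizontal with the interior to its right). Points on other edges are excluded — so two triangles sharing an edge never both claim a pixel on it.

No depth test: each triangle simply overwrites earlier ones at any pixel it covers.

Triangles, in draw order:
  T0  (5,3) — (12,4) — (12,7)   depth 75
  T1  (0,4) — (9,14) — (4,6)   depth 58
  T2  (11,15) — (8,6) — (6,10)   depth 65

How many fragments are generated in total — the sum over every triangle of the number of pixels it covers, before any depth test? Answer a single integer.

T0:
  2·area = 21
  edge (5, 3)→(12, 4): d=(7,1) right/bottom  bias=-1
  edge (12, 4)→(12, 7): d=(0,3) right/bottom  bias=-1
  edge (12, 7)→(5, 3): d=(-7,-4) top-left  bias=+0
    (2,1)@(5, 3): e=[0,21,0] → ·  [on edge]
    (4,2)@(9, 5): e=[10,9,2] → █
    (5,2)@(11, 5): e=[8,3,10] → █
    (4,3)@(9, 7): e=[24,9,-12] → ·
    (5,3)@(11, 7): e=[22,3,-4] → ·
  covered (2 px):
    · · · · · ·
    · · · · · ·
    · · · · █ █
    · · · · · ·
    · · · · · ·
    · · · · · ·
    · · · · · ·
    · · · · · ·
T1:
  2·area = 22  (B↔C swapped to make it positive)
  edge (0, 4)→(4, 6): d=(4,2) right/bottom  bias=-1
  edge (4, 6)→(9, 14): d=(5,8) right/bottom  bias=-1
  edge (9, 14)→(0, 4): d=(-9,-10) top-left  bias=+0
    (0,2)@(1, 5): e=[2,19,1] → █
    (1,2)@(3, 5): e=[-2,3,21] → ·
    (0,3)@(1, 7): e=[10,29,-17] → ·
    (1,3)@(3, 7): e=[6,13,3] → █
    (2,3)@(5, 7): e=[2,-3,23] → ·
    (1,4)@(3, 9): e=[14,23,-15] → ·
    (2,4)@(5, 9): e=[10,7,5] → █
    (3,4)@(7, 9): e=[6,-9,25] → ·
    (2,5)@(5, 11): e=[18,17,-13] → ·
    (3,5)@(7, 11): e=[14,1,7] → █
    (4,5)@(9, 11): e=[10,-15,27] → ·
    (3,6)@(7, 13): e=[22,11,-11] → ·
  covered (4 px):
    · · · · · ·
    · · · · · ·
    █ · · · · ·
    · █ · · · ·
    · · █ · · ·
    · · · █ · ·
    · · · · · ·
    · · · · · ·
T2:
  2·area = 30  (B↔C swapped to make it positive)
  edge (11, 15)→(6, 10): d=(-5,-5) top-left  bias=+0
  edge (6, 10)→(8, 6): d=(2,-4) top-left  bias=+0
  edge (8, 6)→(11, 15): d=(3,9) right/bottom  bias=-1
    (3,1)@(7, 3): e=[40,-10,0] → ·  [on edge]
    (0,2)@(1, 5): e=[0,-30,60] → ·  [on edge]
    (1,3)@(3, 7): e=[0,-18,48] → ·  [on edge]
    (2,4)@(5, 9): e=[0,-6,36] → ·  [on edge]
    (3,4)@(7, 9): e=[10,2,18] → █
    (4,4)@(9, 9): e=[20,10,0] → ·  [on edge]
    (3,5)@(7, 11): e=[0,6,24] → █  [on edge]
    (4,5)@(9, 11): e=[10,14,6] → █
    (5,5)@(11, 11): e=[20,22,-12] → ·
    (3,6)@(7, 13): e=[-10,10,30] → ·
    (4,6)@(9, 13): e=[0,18,12] → █  [on edge]
    (5,6)@(11, 13): e=[10,26,-6] → ·
    (5,7)@(11, 15): e=[0,30,0] → ·  [on edge]
  covered (4 px):
    · · · · · ·
    · · · · · ·
    · · · · · ·
    · · · · · ·
    · · · █ · ·
    · · · █ █ ·
    · · · · █ ·
    · · · · · ·

Result: 10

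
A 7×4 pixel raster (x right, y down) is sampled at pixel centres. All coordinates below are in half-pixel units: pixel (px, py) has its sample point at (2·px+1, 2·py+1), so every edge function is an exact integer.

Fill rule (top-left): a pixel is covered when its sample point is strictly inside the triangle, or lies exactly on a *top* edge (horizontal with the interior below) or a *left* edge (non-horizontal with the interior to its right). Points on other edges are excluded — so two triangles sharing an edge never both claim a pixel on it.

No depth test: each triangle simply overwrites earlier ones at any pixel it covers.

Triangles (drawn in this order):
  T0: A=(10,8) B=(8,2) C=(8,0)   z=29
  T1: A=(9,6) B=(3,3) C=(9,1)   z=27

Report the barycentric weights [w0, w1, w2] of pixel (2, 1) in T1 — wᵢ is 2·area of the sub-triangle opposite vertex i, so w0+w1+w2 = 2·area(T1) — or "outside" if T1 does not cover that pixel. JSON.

T0:
  2·area = 4
  edge (10, 8)→(8, 2): d=(-2,-6) top-left  bias=+0
  edge (8, 2)→(8, 0): d=(0,-2) top-left  bias=+0
  edge (8, 0)→(10, 8): d=(2,8) right/bottom  bias=-1
    (4,2)@(9, 5): e=[0,2,2] → █  [on edge]
    (5,2)@(11, 5): e=[12,6,-14] → ·
    (4,3)@(9, 7): e=[-4,2,6] → ·
  covered (1 px):
    · · · · · · ·
    · · · · · · ·
    · · · · █ · ·
    · · · · · · ·
T1:
  2·area = 30
  edge (9, 6)→(3, 3): d=(-6,-3) top-left  bias=+0
  edge (3, 3)→(9, 1): d=(6,-2) top-left  bias=+0
  edge (9, 1)→(9, 6): d=(0,5) right/bottom  bias=-1
    (4,0)@(9, 1): e=[30,0,0] → ·  [on edge]
    (1,1)@(3, 3): e=[0,0,30] → █  [on edge]
    (2,1)@(5, 3): e=[6,4,20] → █
    (3,1)@(7, 3): e=[12,8,10] → █
    (4,1)@(9, 3): e=[18,12,0] → ·  [on edge]
    (1,2)@(3, 5): e=[-12,12,30] → ·
    (2,2)@(5, 5): e=[-6,16,20] → ·
    (3,2)@(7, 5): e=[0,20,10] → █  [on edge]
    (4,2)@(9, 5): e=[6,24,0] → ·  [on edge]
    (3,3)@(7, 7): e=[-12,32,10] → ·
    (4,3)@(9, 7): e=[-6,36,0] → ·  [on edge]
    (5,3)@(11, 7): e=[0,40,-10] → ·  [on edge]
  covered (4 px):
    · · · · · · ·
    · █ █ █ · · ·
    · · · █ · · ·
    · · · · · · ·

Answer: [4,20,6]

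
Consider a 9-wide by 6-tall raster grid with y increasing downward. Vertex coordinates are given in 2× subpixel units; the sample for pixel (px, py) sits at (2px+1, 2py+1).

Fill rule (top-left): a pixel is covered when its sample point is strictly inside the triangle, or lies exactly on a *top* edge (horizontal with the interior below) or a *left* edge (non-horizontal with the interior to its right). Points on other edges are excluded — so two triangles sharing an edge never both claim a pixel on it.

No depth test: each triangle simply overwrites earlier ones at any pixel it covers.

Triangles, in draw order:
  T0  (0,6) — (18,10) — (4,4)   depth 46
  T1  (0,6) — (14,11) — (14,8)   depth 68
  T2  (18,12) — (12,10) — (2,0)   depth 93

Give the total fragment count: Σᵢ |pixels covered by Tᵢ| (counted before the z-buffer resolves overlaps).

T0:
  2·area = 52  (B↔C swapped to make it positive)
  edge (0, 6)→(4, 4): d=(4,-2) top-left  bias=+0
  edge (4, 4)→(18, 10): d=(14,6) right/bottom  bias=-1
  edge (18, 10)→(0, 6): d=(-18,-4) top-left  bias=+0
    (1,2)@(3, 5): e=[2,20,30] → █
    (2,2)@(5, 5): e=[6,8,38] → █
    (3,2)@(7, 5): e=[10,-4,46] → ·
    (1,3)@(3, 7): e=[10,48,-6] → ·
    (2,3)@(5, 7): e=[14,36,2] → █
    (3,3)@(7, 7): e=[18,24,10] → █
    (4,3)@(9, 7): e=[22,12,18] → █
    (5,3)@(11, 7): e=[26,0,26] → ·  [on edge]
    (2,4)@(5, 9): e=[22,64,-34] → ·
    (3,4)@(7, 9): e=[26,52,-26] → ·
    (4,4)@(9, 9): e=[30,40,-18] → ·
    (7,4)@(15, 9): e=[42,4,6] → █
  covered (6 px):
    · · · · · · · · ·
    · · · · · · · · ·
    · █ █ · · · · · ·
    · · █ █ █ · · · ·
    · · · · · · · █ ·
    · · · · · · · · ·
T1:
  2·area = 42  (B↔C swapped to make it positive)
  edge (0, 6)→(14, 8): d=(14,2) right/bottom  bias=-1
  edge (14, 8)→(14, 11): d=(0,3) right/bottom  bias=-1
  edge (14, 11)→(0, 6): d=(-14,-5) top-left  bias=+0
    (1,3)@(3, 7): e=[8,33,1] → █
    (2,3)@(5, 7): e=[4,27,11] → █
    (3,3)@(7, 7): e=[0,21,21] → ·  [on edge]
    (1,4)@(3, 9): e=[36,33,-27] → ·
    (2,4)@(5, 9): e=[32,27,-17] → ·
    (4,4)@(9, 9): e=[24,15,3] → █
    (5,4)@(11, 9): e=[20,9,13] → █
    (6,4)@(13, 9): e=[16,3,23] → █
    (7,4)@(15, 9): e=[12,-3,33] → ·
    (4,5)@(9, 11): e=[52,15,-25] → ·
    (5,5)@(11, 11): e=[48,9,-15] → ·
    (6,5)@(13, 11): e=[44,3,-5] → ·
  covered (5 px):
    · · · · · · · · ·
    · · · · · · · · ·
    · · · · · · · · ·
    · █ █ · · · · · ·
    · · · · █ █ █ · ·
    · · · · · · · · ·
T2:
  2·area = 40
  edge (18, 12)→(12, 10): d=(-6,-2) top-left  bias=+0
  edge (12, 10)→(2, 0): d=(-10,-10) top-left  bias=+0
  edge (2, 0)→(18, 12): d=(16,12) right/bottom  bias=-1
    (1,0)@(3, 1): e=[36,0,4] → █  [on edge]
    (2,0)@(5, 1): e=[40,20,-20] → ·
    (1,1)@(3, 3): e=[24,-20,36] → ·
    (2,1)@(5, 3): e=[28,0,12] → █  [on edge]
    (3,1)@(7, 3): e=[32,20,-12] → ·
    (2,2)@(5, 5): e=[16,-20,44] → ·
    (3,2)@(7, 5): e=[20,0,20] → █  [on edge]
    (4,2)@(9, 5): e=[24,20,-4] → ·
    (1,3)@(3, 7): e=[0,-60,100] → ·  [on edge]
    (3,3)@(7, 7): e=[8,-20,52] → ·
    (4,3)@(9, 7): e=[12,0,28] → █  [on edge]
    (5,3)@(11, 7): e=[16,20,4] → █
    (4,4)@(9, 9): e=[0,-20,60] → ·  [on edge]
    (5,4)@(11, 9): e=[4,0,36] → █  [on edge]
    (6,5)@(13, 11): e=[-4,0,44] → ·  [on edge]
    (7,5)@(15, 11): e=[0,20,20] → █  [on edge]
  covered (8 px):
    · █ · · · · · · ·
    · · █ · · · · · ·
    · · · █ · · · · ·
    · · · · █ █ · · ·
    · · · · · █ █ · ·
    · · · · · · · █ ·

Final: 19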